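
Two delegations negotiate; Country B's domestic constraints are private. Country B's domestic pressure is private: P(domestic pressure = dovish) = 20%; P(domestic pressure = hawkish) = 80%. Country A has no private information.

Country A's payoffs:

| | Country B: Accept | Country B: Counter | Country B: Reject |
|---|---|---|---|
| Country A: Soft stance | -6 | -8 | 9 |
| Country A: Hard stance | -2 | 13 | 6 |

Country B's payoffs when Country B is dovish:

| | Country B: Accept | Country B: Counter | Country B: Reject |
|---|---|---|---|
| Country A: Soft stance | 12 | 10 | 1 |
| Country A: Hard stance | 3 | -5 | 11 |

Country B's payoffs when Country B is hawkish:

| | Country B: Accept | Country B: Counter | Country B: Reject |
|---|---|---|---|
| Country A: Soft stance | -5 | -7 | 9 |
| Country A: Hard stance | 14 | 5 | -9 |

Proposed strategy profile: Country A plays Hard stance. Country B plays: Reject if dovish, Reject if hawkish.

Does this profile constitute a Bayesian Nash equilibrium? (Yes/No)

A profile is a BNE iff every type of every player is best-responding given beliefs about the other side.
Country A plays Hard stance: E[Hard stance] = 0.2·(6) + 0.8·(6) = 6; E[Soft stance] = 9. Not best-responding. ✗
Country B (domestic pressure dovish), facing Hard stance: Accept gives 3, Counter gives -5, Reject gives 11. Proposed Reject is best. ✓
Country B (domestic pressure hawkish), facing Hard stance: Accept gives 14, Counter gives 5, Reject gives -9. Proposed Reject is not best — profitable deviation exists. ✗

No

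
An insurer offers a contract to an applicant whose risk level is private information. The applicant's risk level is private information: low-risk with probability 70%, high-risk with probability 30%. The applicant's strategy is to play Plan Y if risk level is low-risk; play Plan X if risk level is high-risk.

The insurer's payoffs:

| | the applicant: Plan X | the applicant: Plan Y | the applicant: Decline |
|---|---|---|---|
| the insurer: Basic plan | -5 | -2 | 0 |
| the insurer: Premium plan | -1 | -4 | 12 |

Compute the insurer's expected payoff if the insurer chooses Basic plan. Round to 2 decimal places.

E[Basic plan] = 0.7·(-2) + 0.3·(-5) = (-1.4) + (-1.5) = -2.9

-2.90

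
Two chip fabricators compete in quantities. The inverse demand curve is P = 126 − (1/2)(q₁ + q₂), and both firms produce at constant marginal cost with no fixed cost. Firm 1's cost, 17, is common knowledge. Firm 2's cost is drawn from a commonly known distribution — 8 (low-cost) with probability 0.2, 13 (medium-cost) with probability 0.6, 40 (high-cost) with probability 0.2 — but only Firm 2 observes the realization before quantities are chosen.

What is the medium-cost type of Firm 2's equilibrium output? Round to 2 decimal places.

Firm 2 with cost c maximizes (126 − (1/2)(q₁+q₂) − c)·q₂, giving q₂(c) = (126 − c − (1/2)q₁).
E[c₂] = 0.2·8 + 0.6·13 + 0.2·40 = 17.4
Firm 1's FOC against E[q₂] yields q₁ = (126 − 2·17 + E[c₂])/(3/2) = (126 − 34 + 17.4)/(3/2) = 72.9333.
q₂(medium-cost) = (126 − 13 − (1/2)·72.9333) = 76.5333.

76.53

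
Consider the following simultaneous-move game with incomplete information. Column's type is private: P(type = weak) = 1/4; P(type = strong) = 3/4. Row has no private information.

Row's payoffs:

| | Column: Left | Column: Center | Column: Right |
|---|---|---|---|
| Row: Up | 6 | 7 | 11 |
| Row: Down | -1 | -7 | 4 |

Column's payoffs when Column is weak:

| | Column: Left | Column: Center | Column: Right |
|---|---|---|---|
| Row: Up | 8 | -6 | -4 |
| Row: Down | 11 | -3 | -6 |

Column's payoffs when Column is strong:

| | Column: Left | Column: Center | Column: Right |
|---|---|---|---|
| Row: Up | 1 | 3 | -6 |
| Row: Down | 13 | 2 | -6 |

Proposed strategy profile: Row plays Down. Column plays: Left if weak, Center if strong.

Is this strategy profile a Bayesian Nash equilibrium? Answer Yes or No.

No

Row plays Down: E[Down] = 1/4·(-1) + 3/4·(-7) = -11/2; E[Up] = 27/4. Not best-responding. ✗
Column (type weak), facing Down: Left gives 11, Center gives -3, Right gives -6. Proposed Left is best. ✓
Column (type strong), facing Down: Left gives 13, Center gives 2, Right gives -6. Proposed Center is not best — profitable deviation exists. ✗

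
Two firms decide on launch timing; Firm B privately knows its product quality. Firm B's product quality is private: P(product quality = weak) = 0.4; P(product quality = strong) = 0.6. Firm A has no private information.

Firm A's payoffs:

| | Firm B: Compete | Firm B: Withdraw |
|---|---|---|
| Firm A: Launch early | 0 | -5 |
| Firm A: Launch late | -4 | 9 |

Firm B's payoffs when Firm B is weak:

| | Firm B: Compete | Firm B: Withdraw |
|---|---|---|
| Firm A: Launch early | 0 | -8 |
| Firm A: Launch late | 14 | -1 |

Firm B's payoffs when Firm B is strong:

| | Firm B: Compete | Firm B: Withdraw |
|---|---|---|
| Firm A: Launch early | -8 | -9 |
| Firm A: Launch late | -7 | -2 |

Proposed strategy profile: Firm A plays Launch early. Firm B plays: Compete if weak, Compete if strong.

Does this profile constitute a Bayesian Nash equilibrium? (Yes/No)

Yes

A profile is a BNE iff every type of every player is best-responding given beliefs about the other side.
Firm A plays Launch early: E[Launch early] = 0.4·(0) + 0.6·(0) = 0; E[Launch late] = -4. Best-responding. ✓
Firm B (product quality weak), facing Launch early: Compete gives 0, Withdraw gives -8. Proposed Compete is best. ✓
Firm B (product quality strong), facing Launch early: Compete gives -8, Withdraw gives -9. Proposed Compete is best. ✓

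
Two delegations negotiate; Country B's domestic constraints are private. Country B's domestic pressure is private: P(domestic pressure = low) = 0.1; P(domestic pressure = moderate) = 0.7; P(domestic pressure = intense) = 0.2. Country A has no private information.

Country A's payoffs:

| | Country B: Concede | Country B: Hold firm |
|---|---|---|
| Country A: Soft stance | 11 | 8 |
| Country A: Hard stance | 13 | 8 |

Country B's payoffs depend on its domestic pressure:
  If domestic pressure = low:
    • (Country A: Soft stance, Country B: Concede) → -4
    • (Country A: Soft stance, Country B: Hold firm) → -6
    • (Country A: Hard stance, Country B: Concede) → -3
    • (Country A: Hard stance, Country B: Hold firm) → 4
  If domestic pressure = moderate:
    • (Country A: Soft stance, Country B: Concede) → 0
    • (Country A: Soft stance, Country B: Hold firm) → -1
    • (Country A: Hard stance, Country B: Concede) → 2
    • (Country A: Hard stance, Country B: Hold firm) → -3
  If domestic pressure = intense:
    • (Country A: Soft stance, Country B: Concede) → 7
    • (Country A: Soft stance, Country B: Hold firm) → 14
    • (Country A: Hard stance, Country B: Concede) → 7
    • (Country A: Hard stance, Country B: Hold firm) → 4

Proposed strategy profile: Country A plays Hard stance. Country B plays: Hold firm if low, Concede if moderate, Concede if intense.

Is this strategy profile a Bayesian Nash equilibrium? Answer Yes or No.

A profile is a BNE iff every type of every player is best-responding given beliefs about the other side.
Country A plays Hard stance: E[Hard stance] = 0.1·(8) + 0.7·(13) + 0.2·(13) = 12.5; E[Soft stance] = 10.7. Best-responding. ✓
Country B (domestic pressure low), facing Hard stance: Concede gives -3, Hold firm gives 4. Proposed Hold firm is best. ✓
Country B (domestic pressure moderate), facing Hard stance: Concede gives 2, Hold firm gives -3. Proposed Concede is best. ✓
Country B (domestic pressure intense), facing Hard stance: Concede gives 7, Hold firm gives 4. Proposed Concede is best. ✓

Yes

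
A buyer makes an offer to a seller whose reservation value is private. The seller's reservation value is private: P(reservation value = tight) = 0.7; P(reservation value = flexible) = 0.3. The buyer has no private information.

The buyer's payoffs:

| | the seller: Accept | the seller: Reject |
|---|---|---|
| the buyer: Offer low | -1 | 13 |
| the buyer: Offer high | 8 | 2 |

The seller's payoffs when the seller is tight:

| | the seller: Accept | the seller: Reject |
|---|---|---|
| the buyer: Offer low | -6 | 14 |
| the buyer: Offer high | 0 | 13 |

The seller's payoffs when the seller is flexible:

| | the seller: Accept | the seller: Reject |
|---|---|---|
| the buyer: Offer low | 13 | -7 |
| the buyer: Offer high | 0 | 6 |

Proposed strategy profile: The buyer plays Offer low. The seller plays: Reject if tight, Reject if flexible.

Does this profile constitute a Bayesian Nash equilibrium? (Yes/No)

No

The buyer plays Offer low: E[Offer low] = 0.7·(13) + 0.3·(13) = 13; E[Offer high] = 2. Best-responding. ✓
The seller (reservation value tight), facing Offer low: Accept gives -6, Reject gives 14. Proposed Reject is best. ✓
The seller (reservation value flexible), facing Offer low: Accept gives 13, Reject gives -7. Proposed Reject is not best — profitable deviation exists. ✗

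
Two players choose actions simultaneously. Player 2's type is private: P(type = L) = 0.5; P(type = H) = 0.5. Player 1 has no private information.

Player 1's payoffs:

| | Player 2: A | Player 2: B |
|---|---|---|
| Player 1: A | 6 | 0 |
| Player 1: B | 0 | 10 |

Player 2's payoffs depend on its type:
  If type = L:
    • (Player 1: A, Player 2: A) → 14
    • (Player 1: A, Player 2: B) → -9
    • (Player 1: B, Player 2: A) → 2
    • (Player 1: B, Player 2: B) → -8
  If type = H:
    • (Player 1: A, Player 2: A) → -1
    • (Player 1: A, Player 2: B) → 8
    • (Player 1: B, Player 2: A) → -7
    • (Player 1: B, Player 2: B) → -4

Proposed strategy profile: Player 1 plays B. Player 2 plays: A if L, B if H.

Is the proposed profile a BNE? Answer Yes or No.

Yes

A profile is a BNE iff every type of every player is best-responding given beliefs about the other side.
Player 1 plays B: E[B] = 0.5·(0) + 0.5·(10) = 5; E[A] = 3. Best-responding. ✓
Player 2 (type L), facing B: A gives 2, B gives -8. Proposed A is best. ✓
Player 2 (type H), facing B: A gives -7, B gives -4. Proposed B is best. ✓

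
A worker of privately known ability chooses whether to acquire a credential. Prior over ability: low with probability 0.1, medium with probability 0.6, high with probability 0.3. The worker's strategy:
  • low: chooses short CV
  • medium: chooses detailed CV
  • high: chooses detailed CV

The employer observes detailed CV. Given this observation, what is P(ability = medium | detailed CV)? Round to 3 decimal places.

0.667

P(detailed CV) = 0.1·0 + 0.6·1 + 0.3·1 = 0.9
P(medium | detailed CV) = (0.6·1) / 0.9 = 0.6 / 0.9 = 0.666667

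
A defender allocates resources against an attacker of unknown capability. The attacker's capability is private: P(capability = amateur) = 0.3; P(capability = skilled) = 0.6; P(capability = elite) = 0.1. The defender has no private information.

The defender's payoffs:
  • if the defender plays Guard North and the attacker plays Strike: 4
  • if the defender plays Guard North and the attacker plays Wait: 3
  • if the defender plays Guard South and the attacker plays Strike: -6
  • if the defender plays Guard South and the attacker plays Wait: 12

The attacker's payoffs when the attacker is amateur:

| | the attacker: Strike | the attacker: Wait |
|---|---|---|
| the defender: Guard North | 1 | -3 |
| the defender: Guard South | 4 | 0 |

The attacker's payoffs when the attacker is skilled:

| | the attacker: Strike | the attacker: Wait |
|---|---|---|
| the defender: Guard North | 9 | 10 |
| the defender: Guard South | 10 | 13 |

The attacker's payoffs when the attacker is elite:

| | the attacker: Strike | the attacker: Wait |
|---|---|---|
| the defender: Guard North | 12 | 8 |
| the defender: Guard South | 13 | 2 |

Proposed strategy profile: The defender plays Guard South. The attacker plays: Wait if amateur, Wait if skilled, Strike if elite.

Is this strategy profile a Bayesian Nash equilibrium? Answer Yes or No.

The defender plays Guard South: E[Guard South] = 0.3·(12) + 0.6·(12) + 0.1·(-6) = 10.2; E[Guard North] = 3.1. Best-responding. ✓
The attacker (capability amateur), facing Guard South: Strike gives 4, Wait gives 0. Proposed Wait is not best — profitable deviation exists. ✗
The attacker (capability skilled), facing Guard South: Strike gives 10, Wait gives 13. Proposed Wait is best. ✓
The attacker (capability elite), facing Guard South: Strike gives 13, Wait gives 2. Proposed Strike is best. ✓

No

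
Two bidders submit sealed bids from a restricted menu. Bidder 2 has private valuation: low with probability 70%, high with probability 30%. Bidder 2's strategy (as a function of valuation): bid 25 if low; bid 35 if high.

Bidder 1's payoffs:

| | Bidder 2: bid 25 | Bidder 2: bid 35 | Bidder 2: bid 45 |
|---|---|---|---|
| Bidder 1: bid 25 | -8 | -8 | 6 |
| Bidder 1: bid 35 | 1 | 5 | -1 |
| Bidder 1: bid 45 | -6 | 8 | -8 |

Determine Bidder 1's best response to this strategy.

bid 35

E[bid 25] = 0.7·(-8) + 0.3·(-8) = -8
E[bid 35] = 0.7·(1) + 0.3·(5) = 2.2
E[bid 45] = 0.7·(-6) + 0.3·(8) = -1.8
Best response: bid 35 (2.2 is the largest).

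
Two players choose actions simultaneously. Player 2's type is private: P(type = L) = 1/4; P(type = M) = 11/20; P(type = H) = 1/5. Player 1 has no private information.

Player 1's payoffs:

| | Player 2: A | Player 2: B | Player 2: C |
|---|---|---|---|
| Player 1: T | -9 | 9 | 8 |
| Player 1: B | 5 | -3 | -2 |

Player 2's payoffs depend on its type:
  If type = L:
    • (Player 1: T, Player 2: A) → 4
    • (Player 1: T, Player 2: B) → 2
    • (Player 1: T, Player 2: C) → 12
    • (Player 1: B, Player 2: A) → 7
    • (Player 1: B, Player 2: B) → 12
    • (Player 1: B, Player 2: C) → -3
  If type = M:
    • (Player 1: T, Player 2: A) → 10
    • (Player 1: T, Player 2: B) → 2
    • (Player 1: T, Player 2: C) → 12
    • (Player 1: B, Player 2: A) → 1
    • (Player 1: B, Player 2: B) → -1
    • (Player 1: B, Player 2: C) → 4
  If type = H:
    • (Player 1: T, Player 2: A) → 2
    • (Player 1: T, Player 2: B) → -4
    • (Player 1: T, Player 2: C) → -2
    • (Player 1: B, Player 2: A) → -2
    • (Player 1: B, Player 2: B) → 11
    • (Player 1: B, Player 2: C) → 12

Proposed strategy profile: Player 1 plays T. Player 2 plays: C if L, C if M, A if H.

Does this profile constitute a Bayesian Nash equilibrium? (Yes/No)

Yes

Player 1 plays T: E[T] = 1/4·(8) + 11/20·(8) + 1/5·(-9) = 23/5; E[B] = -3/5. Best-responding. ✓
Player 2 (type L), facing T: A gives 4, B gives 2, C gives 12. Proposed C is best. ✓
Player 2 (type M), facing T: A gives 10, B gives 2, C gives 12. Proposed C is best. ✓
Player 2 (type H), facing T: A gives 2, B gives -4, C gives -2. Proposed A is best. ✓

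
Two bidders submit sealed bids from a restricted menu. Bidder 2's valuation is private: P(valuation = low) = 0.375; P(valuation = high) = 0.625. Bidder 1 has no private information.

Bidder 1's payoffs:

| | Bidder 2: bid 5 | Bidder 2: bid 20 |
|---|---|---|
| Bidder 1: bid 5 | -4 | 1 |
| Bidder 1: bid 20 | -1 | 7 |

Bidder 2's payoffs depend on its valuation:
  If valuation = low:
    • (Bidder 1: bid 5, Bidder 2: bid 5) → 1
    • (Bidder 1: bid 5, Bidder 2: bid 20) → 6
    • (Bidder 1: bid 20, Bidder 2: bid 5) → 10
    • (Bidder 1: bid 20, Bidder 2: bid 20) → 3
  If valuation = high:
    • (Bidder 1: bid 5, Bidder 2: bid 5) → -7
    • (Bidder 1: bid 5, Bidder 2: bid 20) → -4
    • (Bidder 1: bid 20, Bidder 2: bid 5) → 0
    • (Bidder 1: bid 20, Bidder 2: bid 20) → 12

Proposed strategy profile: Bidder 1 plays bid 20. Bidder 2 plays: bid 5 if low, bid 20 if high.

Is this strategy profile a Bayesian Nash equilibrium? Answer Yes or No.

A profile is a BNE iff every type of every player is best-responding given beliefs about the other side.
Bidder 1 plays bid 20: E[bid 20] = 0.375·(-1) + 0.625·(7) = 4; E[bid 5] = -0.875. Best-responding. ✓
Bidder 2 (valuation low), facing bid 20: bid 5 gives 10, bid 20 gives 3. Proposed bid 5 is best. ✓
Bidder 2 (valuation high), facing bid 20: bid 5 gives 0, bid 20 gives 12. Proposed bid 20 is best. ✓

Yes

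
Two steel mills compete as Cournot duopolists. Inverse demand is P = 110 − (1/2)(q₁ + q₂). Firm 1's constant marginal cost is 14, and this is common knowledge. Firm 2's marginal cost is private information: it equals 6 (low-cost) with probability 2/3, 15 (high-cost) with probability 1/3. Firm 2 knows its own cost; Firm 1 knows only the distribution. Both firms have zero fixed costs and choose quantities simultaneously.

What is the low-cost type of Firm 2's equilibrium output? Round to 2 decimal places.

73.67

Firm 2 with cost c maximizes (110 − (1/2)(q₁+q₂) − c)·q₂, giving q₂(c) = (110 − c − (1/2)q₁).
E[c₂] = 2/3·6 + 1/3·15 = 9
Firm 1's FOC against E[q₂] yields q₁ = (110 − 2·14 + E[c₂])/(3/2) = (110 − 28 + 9)/(3/2) = 60.6667.
q₂(low-cost) = (110 − 6 − (1/2)·60.6667) = 73.6667.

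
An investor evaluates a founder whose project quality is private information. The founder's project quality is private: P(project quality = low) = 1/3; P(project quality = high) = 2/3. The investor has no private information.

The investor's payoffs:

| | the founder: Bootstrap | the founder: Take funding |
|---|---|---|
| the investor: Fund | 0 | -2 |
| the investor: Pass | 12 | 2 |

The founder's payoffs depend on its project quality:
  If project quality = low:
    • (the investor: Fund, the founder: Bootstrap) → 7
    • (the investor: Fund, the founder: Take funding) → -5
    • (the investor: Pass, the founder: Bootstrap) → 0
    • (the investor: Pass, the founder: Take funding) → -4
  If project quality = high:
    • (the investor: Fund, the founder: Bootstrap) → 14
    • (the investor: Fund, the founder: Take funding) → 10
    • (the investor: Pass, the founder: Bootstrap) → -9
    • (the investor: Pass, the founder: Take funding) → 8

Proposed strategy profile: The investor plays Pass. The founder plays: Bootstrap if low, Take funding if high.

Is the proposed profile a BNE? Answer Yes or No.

Yes

The investor plays Pass: E[Pass] = 1/3·(12) + 2/3·(2) = 16/3; E[Fund] = -4/3. Best-responding. ✓
The founder (project quality low), facing Pass: Bootstrap gives 0, Take funding gives -4. Proposed Bootstrap is best. ✓
The founder (project quality high), facing Pass: Bootstrap gives -9, Take funding gives 8. Proposed Take funding is best. ✓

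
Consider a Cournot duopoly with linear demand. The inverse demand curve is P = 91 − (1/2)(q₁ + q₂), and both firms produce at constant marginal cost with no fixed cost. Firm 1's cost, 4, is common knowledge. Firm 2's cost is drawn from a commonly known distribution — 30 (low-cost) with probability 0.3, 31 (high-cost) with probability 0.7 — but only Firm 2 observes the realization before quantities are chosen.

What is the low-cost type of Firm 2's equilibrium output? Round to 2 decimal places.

23.10

Type-c best response for Firm 2: q₂(c) = (91 − c) − q₁/2.
Firm 1 maximizes expected profit; its first-order condition is 91 − q₁ − (1/2)E[q₂] − 4 = 0.
Substituting E[q₂] and solving: E[c₂] = 30.7, so q₁ = (91 − 2·4 + 30.7)/(3/2) = 75.8.
q₂(low-cost) = (91 − 30 − (1/2)·75.8) = 23.1.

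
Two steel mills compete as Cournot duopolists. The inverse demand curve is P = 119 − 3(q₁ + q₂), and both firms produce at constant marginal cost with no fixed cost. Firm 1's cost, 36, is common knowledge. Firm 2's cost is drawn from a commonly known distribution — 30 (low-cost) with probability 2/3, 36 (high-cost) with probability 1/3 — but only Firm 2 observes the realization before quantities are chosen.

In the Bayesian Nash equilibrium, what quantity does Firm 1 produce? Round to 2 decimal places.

8.78

Type-c best response for Firm 2: q₂(c) = (119 − c)/6 − q₁/2.
Firm 1 maximizes expected profit; its first-order condition is 119 − 6q₁ − 3E[q₂] − 36 = 0.
Substituting E[q₂] and solving: E[c₂] = 32, so q₁ = (119 − 2·36 + 32)/9 = 8.77778.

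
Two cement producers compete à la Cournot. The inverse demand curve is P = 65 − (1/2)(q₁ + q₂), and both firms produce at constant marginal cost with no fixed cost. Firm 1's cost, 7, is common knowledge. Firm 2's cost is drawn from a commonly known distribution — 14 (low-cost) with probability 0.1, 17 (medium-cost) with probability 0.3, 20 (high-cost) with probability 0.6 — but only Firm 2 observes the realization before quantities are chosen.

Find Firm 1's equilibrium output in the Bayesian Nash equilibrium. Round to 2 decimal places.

46.33

Type-c best response for Firm 2: q₂(c) = (65 − c) − q₁/2.
Firm 1 maximizes expected profit; its first-order condition is 65 − q₁ − (1/2)E[q₂] − 7 = 0.
Substituting E[q₂] and solving: E[c₂] = 18.5, so q₁ = (65 − 2·7 + 18.5)/(3/2) = 46.3333.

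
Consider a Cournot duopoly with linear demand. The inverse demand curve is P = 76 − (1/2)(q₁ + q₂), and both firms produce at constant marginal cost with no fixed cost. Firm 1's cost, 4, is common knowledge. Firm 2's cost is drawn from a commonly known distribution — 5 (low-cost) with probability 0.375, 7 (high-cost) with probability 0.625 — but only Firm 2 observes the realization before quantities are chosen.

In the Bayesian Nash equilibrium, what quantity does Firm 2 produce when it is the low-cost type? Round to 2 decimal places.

46.25

Firm 2 with cost c maximizes (76 − (1/2)(q₁+q₂) − c)·q₂, giving q₂(c) = (76 − c − (1/2)q₁).
E[c₂] = 0.375·5 + 0.625·7 = 6.25
Firm 1's FOC against E[q₂] yields q₁ = (76 − 2·4 + E[c₂])/(3/2) = (76 − 8 + 6.25)/(3/2) = 49.5.
q₂(low-cost) = (76 − 5 − (1/2)·49.5) = 46.25.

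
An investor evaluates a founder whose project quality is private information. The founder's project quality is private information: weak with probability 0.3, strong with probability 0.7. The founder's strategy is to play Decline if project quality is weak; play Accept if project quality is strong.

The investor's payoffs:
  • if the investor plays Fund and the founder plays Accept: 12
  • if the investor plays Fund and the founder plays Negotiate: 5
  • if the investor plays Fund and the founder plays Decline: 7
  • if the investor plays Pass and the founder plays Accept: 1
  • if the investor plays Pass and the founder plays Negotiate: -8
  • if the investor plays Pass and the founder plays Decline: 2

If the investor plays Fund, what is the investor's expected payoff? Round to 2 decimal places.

10.50

E[Fund] = 0.3·7 + 0.7·12 = 2.1 + 8.4 = 10.5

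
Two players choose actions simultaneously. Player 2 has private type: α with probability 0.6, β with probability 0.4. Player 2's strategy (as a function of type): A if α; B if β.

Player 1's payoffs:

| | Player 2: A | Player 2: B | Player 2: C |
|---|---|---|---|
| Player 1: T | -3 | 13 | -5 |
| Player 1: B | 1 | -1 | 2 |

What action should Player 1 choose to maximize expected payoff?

T

E[T] = 0.6·(-3) + 0.4·(13) = 3.4
E[B] = 0.6·(1) + 0.4·(-1) = 0.2
Best response: T (3.4 is the largest).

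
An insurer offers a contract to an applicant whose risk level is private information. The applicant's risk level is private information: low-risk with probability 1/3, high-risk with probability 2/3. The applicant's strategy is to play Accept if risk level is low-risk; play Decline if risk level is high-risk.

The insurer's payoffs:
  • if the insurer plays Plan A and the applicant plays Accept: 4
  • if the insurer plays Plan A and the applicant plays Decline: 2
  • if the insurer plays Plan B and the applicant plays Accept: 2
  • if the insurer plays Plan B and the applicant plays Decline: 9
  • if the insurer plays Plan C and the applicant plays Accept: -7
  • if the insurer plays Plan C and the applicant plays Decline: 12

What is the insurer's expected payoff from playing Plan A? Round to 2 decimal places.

2.67

E[Plan A] = 1/3·4 + 2/3·2 = 4/3 + 4/3 = 8/3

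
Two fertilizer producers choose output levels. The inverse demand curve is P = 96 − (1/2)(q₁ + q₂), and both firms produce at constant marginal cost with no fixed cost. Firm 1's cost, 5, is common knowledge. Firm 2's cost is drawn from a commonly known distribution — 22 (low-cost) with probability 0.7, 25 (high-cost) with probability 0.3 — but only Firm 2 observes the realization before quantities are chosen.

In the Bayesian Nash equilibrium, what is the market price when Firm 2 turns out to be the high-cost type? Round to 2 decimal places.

Firm 2 with cost c maximizes (96 − (1/2)(q₁+q₂) − c)·q₂, giving q₂(c) = (96 − c − (1/2)q₁).
E[c₂] = 0.7·22 + 0.3·25 = 22.9
Firm 1's FOC against E[q₂] yields q₁ = (96 − 2·5 + E[c₂])/(3/2) = (96 − 10 + 22.9)/(3/2) = 72.6.
q₂(high-cost) = 34.7, so P = 96 − (1/2)·(72.6 + 34.7) = 42.35.

42.35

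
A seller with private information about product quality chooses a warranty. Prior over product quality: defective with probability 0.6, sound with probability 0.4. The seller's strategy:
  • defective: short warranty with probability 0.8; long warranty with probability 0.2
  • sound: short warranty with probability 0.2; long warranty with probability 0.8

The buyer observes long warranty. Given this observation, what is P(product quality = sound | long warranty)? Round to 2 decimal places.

0.73

P(long warranty) = 0.6·0.2 + 0.4·0.8 = 0.44
P(sound | long warranty) = (0.4·0.8) / 0.44 = 0.32 / 0.44 = 0.727273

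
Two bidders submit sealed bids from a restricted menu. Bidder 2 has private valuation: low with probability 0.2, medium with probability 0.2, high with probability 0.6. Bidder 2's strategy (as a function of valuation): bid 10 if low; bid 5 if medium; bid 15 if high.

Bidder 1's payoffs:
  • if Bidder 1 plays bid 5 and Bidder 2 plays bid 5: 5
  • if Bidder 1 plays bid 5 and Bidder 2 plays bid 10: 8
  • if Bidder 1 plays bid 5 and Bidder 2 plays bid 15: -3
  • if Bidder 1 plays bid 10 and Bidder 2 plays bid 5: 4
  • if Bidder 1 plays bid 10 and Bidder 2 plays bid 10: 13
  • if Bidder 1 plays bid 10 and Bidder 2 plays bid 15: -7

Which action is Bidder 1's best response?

Compute Bidder 1's expected payoff for each action, taking the expectation over Bidder 2's type.
E[bid 5] = 0.2·(8) + 0.2·(5) + 0.6·(-3) = 0.8
E[bid 10] = 0.2·(13) + 0.2·(4) + 0.6·(-7) = -0.8
Best response: bid 5 (0.8 is the largest).

bid 5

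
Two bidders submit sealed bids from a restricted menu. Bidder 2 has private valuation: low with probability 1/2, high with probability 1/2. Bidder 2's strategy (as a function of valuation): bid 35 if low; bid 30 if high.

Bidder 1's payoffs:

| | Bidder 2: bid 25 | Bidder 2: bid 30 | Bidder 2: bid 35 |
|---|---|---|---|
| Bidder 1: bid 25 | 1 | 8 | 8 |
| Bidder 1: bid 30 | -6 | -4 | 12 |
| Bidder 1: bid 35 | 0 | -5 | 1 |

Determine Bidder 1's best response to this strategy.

Compute Bidder 1's expected payoff for each action, taking the expectation over Bidder 2's type.
E[bid 25] = 1/2·(8) + 1/2·(8) = 8
E[bid 30] = 1/2·(12) + 1/2·(-4) = 4
E[bid 35] = 1/2·(1) + 1/2·(-5) = -2
Best response: bid 25 (8 is the largest).

bid 25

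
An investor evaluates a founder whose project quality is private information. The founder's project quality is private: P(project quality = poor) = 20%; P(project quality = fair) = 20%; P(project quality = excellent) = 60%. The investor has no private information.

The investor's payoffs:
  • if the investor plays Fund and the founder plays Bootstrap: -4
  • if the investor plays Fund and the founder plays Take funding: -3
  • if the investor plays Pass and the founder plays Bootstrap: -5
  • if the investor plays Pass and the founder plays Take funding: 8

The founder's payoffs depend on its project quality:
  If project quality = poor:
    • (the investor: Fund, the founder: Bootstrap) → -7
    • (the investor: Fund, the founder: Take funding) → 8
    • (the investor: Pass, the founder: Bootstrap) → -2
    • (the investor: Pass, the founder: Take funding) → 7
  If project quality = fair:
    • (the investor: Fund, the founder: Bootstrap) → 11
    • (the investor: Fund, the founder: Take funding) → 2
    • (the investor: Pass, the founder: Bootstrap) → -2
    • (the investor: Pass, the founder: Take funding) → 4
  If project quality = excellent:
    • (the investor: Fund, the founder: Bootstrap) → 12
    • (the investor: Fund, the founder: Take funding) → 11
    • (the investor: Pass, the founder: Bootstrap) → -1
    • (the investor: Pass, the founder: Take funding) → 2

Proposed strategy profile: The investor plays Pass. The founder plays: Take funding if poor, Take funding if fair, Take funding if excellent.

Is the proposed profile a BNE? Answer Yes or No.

A profile is a BNE iff every type of every player is best-responding given beliefs about the other side.
The investor plays Pass: E[Pass] = 0.2·(8) + 0.2·(8) + 0.6·(8) = 8; E[Fund] = -3. Best-responding. ✓
The founder (project quality poor), facing Pass: Bootstrap gives -2, Take funding gives 7. Proposed Take funding is best. ✓
The founder (project quality fair), facing Pass: Bootstrap gives -2, Take funding gives 4. Proposed Take funding is best. ✓
The founder (project quality excellent), facing Pass: Bootstrap gives -1, Take funding gives 2. Proposed Take funding is best. ✓

Yes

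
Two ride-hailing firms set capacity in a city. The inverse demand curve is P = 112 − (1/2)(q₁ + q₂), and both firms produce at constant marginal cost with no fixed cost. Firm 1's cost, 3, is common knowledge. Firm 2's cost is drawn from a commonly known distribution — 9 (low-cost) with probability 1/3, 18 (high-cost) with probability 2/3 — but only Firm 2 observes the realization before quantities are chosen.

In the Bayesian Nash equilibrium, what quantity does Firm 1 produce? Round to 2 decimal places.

Type-c best response for Firm 2: q₂(c) = (112 − c) − q₁/2.
Firm 1 maximizes expected profit; its first-order condition is 112 − q₁ − (1/2)E[q₂] − 3 = 0.
Substituting E[q₂] and solving: E[c₂] = 15, so q₁ = (112 − 2·3 + 15)/(3/2) = 80.6667.

80.67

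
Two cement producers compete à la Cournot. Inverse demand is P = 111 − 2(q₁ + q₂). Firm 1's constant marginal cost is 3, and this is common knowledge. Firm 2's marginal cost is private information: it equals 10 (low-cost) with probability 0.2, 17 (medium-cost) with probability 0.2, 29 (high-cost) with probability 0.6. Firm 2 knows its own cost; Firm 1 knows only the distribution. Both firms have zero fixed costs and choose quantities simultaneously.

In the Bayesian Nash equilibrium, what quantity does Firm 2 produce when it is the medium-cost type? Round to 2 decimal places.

12.85

Firm 2 with cost c maximizes (111 − 2(q₁+q₂) − c)·q₂, giving q₂(c) = (111 − c − 2q₁)/4.
E[c₂] = 0.2·10 + 0.2·17 + 0.6·29 = 22.8
Firm 1's FOC against E[q₂] yields q₁ = (111 − 2·3 + E[c₂])/6 = (111 − 6 + 22.8)/6 = 21.3.
q₂(medium-cost) = (111 − 17 − 2·21.3)/4 = 12.85.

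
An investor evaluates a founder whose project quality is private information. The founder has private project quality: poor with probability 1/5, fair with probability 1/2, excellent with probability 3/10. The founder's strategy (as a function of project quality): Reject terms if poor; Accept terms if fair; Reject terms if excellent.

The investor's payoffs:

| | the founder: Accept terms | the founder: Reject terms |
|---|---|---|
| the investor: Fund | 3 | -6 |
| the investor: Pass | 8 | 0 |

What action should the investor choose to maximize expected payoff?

Pass

E[Fund] = 1/5·(-6) + 1/2·(3) + 3/10·(-6) = -3/2
E[Pass] = 1/5·(0) + 1/2·(8) + 3/10·(0) = 4
Best response: Pass (4 is the largest).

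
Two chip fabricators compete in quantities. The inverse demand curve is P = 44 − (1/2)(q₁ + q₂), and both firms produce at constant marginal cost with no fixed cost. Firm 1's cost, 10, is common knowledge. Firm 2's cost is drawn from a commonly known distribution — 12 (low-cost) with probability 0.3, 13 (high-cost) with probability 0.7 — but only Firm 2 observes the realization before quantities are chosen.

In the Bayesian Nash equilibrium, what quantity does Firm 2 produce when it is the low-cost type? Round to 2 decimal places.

Each type of Firm 2 best-responds to q₁; Firm 1 best-responds to the expected q₂ over Firm 2's types.
Firm 2 with cost c maximizes (44 − (1/2)(q₁+q₂) − c)·q₂, giving q₂(c) = (44 − c − (1/2)q₁).
E[c₂] = 0.3·12 + 0.7·13 = 12.7
Firm 1's FOC against E[q₂] yields q₁ = (44 − 2·10 + E[c₂])/(3/2) = (44 − 20 + 12.7)/(3/2) = 24.4667.
q₂(low-cost) = (44 − 12 − (1/2)·24.4667) = 19.7667.

19.77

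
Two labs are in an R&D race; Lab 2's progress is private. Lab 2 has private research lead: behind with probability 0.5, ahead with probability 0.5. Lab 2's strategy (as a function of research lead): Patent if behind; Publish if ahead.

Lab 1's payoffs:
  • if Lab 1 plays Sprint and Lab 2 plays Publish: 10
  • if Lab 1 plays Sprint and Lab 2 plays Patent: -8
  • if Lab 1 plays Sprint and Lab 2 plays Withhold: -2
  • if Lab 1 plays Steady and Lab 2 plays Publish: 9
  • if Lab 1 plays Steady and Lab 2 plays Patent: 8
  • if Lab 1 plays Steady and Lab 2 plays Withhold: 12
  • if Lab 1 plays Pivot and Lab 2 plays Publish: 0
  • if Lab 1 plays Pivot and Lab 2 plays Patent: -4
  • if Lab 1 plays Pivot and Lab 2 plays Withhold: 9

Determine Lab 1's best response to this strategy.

E[Sprint] = 0.5·(-8) + 0.5·(10) = 1
E[Steady] = 0.5·(8) + 0.5·(9) = 8.5
E[Pivot] = 0.5·(-4) + 0.5·(0) = -2
Best response: Steady (8.5 is the largest).

Steady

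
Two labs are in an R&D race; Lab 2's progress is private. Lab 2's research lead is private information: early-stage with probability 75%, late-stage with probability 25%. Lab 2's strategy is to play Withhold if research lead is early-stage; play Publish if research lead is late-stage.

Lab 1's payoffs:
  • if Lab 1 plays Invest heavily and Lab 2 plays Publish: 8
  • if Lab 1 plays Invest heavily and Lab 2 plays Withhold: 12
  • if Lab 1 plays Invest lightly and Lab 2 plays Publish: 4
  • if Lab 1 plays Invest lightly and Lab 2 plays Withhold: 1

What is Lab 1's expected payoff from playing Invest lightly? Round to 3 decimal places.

E[Invest lightly] = 0.75·1 + 0.25·4 = 0.75 + 1 = 1.75

1.750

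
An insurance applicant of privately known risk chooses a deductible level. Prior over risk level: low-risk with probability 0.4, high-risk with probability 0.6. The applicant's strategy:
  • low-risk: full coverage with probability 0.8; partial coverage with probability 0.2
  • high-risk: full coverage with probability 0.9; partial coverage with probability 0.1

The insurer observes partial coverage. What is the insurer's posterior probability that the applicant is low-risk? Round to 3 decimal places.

0.571

Apply Bayes' rule using the sender's strategy as the likelihood.
P(partial coverage) = 0.4·0.2 + 0.6·0.1 = 0.14
P(low-risk | partial coverage) = (0.4·0.2) / 0.14 = 0.08 / 0.14 = 0.571429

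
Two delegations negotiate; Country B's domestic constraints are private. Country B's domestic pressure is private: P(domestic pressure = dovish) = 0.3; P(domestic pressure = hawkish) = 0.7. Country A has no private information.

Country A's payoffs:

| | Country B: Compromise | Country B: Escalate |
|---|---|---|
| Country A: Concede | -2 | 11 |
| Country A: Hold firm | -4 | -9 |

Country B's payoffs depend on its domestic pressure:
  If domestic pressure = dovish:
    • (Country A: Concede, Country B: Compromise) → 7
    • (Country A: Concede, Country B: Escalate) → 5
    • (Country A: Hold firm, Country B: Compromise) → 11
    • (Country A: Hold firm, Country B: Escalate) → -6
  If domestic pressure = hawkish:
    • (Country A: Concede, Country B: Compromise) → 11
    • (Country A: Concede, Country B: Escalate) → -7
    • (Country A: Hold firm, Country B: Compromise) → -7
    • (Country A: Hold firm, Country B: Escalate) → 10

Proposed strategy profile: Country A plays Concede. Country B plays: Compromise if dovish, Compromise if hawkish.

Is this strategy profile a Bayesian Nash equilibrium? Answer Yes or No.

Yes

Country A plays Concede: E[Concede] = 0.3·(-2) + 0.7·(-2) = -2; E[Hold firm] = -4. Best-responding. ✓
Country B (domestic pressure dovish), facing Concede: Compromise gives 7, Escalate gives 5. Proposed Compromise is best. ✓
Country B (domestic pressure hawkish), facing Concede: Compromise gives 11, Escalate gives -7. Proposed Compromise is best. ✓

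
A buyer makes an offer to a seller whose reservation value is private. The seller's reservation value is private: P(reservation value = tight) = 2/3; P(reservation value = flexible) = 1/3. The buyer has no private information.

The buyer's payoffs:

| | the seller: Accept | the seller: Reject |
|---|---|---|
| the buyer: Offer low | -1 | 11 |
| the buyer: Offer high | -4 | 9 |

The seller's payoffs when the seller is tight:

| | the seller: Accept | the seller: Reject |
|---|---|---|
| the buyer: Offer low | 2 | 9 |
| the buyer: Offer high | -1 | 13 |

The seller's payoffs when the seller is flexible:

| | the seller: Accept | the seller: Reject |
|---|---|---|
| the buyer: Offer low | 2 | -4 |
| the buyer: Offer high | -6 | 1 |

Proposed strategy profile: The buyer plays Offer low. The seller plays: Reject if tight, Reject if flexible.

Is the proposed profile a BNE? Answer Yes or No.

The buyer plays Offer low: E[Offer low] = 2/3·(11) + 1/3·(11) = 11; E[Offer high] = 9. Best-responding. ✓
The seller (reservation value tight), facing Offer low: Accept gives 2, Reject gives 9. Proposed Reject is best. ✓
The seller (reservation value flexible), facing Offer low: Accept gives 2, Reject gives -4. Proposed Reject is not best — profitable deviation exists. ✗

No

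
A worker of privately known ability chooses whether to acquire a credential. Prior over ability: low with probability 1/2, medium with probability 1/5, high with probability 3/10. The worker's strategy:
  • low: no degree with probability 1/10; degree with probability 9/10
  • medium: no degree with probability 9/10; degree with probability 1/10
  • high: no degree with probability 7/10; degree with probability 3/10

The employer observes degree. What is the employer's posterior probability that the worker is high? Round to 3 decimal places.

P(degree) = (1/2)·(9/10) + (1/5)·(1/10) + (3/10)·(3/10) = 14/25
P(high | degree) = ((3/10)·(3/10)) / (14/25) = (9/100) / (14/25) = 9/56

0.161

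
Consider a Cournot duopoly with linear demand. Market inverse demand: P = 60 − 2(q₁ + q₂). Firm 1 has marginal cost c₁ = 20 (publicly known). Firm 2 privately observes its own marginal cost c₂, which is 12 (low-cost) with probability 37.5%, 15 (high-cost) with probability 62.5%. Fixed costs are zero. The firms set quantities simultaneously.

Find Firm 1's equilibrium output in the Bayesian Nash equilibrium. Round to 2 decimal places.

5.65

Firm 2 with cost c maximizes (60 − 2(q₁+q₂) − c)·q₂, giving q₂(c) = (60 − c − 2q₁)/4.
E[c₂] = 0.375·12 + 0.625·15 = 13.875
Firm 1's FOC against E[q₂] yields q₁ = (60 − 2·20 + E[c₂])/6 = (60 − 40 + 13.875)/6 = 5.64583.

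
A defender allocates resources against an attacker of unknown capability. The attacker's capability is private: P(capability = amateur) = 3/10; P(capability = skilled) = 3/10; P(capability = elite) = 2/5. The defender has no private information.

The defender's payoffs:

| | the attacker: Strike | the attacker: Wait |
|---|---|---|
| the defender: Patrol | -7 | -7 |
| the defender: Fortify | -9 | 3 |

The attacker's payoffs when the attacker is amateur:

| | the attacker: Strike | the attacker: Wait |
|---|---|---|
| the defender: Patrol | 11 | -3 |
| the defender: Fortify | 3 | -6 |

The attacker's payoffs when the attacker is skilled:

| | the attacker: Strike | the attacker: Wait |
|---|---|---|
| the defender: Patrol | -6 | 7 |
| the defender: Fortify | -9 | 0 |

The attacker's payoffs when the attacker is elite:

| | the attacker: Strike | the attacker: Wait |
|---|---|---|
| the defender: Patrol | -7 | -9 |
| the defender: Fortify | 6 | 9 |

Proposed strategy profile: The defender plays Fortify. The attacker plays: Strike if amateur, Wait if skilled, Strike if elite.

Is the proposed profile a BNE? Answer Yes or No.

The defender plays Fortify: E[Fortify] = 3/10·(-9) + 3/10·(3) + 2/5·(-9) = -27/5; E[Patrol] = -7. Best-responding. ✓
The attacker (capability amateur), facing Fortify: Strike gives 3, Wait gives -6. Proposed Strike is best. ✓
The attacker (capability skilled), facing Fortify: Strike gives -9, Wait gives 0. Proposed Wait is best. ✓
The attacker (capability elite), facing Fortify: Strike gives 6, Wait gives 9. Proposed Strike is not best — profitable deviation exists. ✗

No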